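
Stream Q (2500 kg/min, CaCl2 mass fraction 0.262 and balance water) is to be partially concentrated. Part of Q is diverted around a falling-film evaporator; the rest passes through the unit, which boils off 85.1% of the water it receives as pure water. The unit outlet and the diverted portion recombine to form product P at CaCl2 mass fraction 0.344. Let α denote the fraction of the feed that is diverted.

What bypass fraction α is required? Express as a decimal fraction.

0.620

All 2500×0.262 = 655 kg/min of CaCl2 reaches P, so P = 655/0.344 = 1904.1 kg/min and vapour = 595.93 kg/min.
The evaporator receives (1−α)·2500 of feed at 0.738 water and removes 0.851 of that water:
0.851×0.738×(1−α)×2500 = 595.93
(1−α) = 595.93/1570.1 = 0.3796;  α = 0.6204.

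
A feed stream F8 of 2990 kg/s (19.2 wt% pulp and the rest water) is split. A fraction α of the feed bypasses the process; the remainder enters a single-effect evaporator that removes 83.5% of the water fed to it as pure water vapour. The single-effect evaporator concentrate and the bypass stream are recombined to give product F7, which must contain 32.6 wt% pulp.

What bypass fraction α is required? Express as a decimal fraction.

0.391

All 2990×0.192 = 574.08 kg/s of pulp reaches F7, so F7 = 574.08/0.326 = 1761 kg/s and vapour = 1229 kg/s.
The evaporator receives (1−α)·2990 of feed at 0.808 water and removes 0.835 of that water:
0.835×0.808×(1−α)×2990 = 1229
(1−α) = 1229/2017.3 = 0.6092;  α = 0.3908.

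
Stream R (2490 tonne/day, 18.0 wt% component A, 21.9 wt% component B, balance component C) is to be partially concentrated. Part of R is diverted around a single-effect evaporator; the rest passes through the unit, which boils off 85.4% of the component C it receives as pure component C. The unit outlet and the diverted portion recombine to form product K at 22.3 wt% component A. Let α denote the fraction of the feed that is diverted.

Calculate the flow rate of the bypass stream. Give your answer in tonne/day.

1555 tonne/day

All 2490×0.180 = 448.2 tonne/day of component A reaches K, so K = 448.2/0.223 = 2009.9 tonne/day and vapour = 480.13 tonne/day.
The evaporator receives (1−α)·2490 of feed at 0.601 component C and removes 0.854 of that component C:
0.854×0.601×(1−α)×2490 = 480.13
(1−α) = 480.13/1278 = 0.3757;  α = 0.6243.
Bypass flow = 0.6243×2490 = 1554.5 tonne/day.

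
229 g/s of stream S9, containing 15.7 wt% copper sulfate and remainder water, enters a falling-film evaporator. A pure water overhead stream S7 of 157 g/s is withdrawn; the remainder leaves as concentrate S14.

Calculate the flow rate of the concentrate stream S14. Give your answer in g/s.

72 g/s

Concentrate = 229 − 157 = 72 g/s.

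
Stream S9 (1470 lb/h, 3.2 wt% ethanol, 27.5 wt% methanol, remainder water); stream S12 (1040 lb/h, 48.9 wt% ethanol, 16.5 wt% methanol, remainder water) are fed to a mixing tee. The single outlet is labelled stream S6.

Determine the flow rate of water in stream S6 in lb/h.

water out = water in = 1470×0.693 + 1040×0.346 = 1378.5 lb/h.

1379 lb/h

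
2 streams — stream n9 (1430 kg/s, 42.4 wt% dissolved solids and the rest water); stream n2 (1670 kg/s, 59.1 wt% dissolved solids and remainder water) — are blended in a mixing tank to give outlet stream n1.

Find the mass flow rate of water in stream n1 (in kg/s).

1507 kg/s

water out = water in = 1430×0.576 + 1670×0.409 = 1506.7 kg/s.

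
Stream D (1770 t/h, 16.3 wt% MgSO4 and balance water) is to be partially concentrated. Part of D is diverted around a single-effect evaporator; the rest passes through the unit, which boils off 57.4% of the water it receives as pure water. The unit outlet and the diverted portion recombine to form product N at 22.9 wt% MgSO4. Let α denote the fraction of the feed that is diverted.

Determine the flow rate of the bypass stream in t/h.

708.2 t/h

All 1770×0.163 = 288.51 t/h of MgSO4 reaches N, so N = 288.51/0.229 = 1259.9 t/h and vapour = 510.13 t/h.
The evaporator receives (1−α)·1770 of feed at 0.837 water and removes 0.574 of that water:
0.574×0.837×(1−α)×1770 = 510.13
(1−α) = 510.13/850.38 = 0.5999;  α = 0.4001.
Bypass flow = 0.4001×1770 = 708.2 t/h.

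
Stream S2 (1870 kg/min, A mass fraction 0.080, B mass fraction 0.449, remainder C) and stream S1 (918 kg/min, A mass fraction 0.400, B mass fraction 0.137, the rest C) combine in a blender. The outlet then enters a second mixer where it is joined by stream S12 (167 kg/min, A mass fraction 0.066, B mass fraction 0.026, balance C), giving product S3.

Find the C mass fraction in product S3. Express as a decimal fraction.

Overall, product flow = 2955 kg/min.
C in = 1870×0.471 + 918×0.463 + 167×0.908 = 1457.4 kg/min.
C fraction in S3 = 0.493.

0.493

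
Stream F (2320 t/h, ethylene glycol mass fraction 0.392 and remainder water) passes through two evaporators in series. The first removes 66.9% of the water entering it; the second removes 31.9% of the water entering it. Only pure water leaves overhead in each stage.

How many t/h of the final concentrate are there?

water in feed = 2320×0.608 = 1410.6 t/h.
After stage 1: water left = (1−0.669)×1410.6 = 466.9; stream total = 1376.3 t/h.
After stage 2: water left = (1−0.319)×466.9 = 317.96; final concentrate = 1227.4 t/h.

1227 t/h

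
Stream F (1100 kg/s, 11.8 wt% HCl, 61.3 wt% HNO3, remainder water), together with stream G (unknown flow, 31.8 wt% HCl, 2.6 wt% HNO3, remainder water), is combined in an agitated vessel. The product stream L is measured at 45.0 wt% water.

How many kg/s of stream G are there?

Let G be the unknown flow. Total out = 1100 + G.
water balance: 295.9 + 0.656·G = 0.450·(1100 + G)
(0.656 − 0.450)·G = 0.450×1100 − 295.9 = 199.1
G = 199.1 / 0.206 = 966.5 kg/s

966.5 kg/s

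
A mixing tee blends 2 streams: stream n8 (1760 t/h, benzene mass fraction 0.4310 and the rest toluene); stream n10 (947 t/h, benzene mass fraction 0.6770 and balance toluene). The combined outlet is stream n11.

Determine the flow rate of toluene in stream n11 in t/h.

1307 t/h

toluene out = toluene in = 1760×0.569 + 947×0.323 = 1307.3 t/h.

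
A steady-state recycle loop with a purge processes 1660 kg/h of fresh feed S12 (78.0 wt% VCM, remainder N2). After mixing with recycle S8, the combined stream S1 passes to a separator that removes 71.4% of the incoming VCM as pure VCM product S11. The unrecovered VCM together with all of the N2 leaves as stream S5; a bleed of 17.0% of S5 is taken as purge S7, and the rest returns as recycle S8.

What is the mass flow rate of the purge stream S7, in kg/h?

447.7 kg/h

N2 enters only via S12 and leaves only via the purge: 1660×0.220 = 0.170×(N2 in S5), and the separator passes all N2, so N2 in S1 = N2 in S5 = 2148.2 kg/h.
VCM in S1: m_A = 1660×0.780 + (1−0.170)·(1−0.714)·m_A, so m_A = 1294.8/0.7626 = 1697.8 kg/h.
S5 = (1−0.714)×1697.8 + 2148.2 = 2633.8 kg/h.
Purge S7 = 0.170×2633.8 = 447.75 kg/h.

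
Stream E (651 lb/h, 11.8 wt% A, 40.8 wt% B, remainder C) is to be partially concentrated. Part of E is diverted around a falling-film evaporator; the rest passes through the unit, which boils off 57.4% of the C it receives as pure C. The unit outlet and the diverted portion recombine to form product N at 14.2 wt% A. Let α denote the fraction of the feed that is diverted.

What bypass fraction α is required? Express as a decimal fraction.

All 651×0.118 = 76.818 lb/h of A reaches N, so N = 76.818/0.142 = 540.97 lb/h and vapour = 110.03 lb/h.
The evaporator receives (1−α)·651 of feed at 0.474 C and removes 0.574 of that C:
0.574×0.474×(1−α)×651 = 110.03
(1−α) = 110.03/177.12 = 0.6212;  α = 0.3788.

0.379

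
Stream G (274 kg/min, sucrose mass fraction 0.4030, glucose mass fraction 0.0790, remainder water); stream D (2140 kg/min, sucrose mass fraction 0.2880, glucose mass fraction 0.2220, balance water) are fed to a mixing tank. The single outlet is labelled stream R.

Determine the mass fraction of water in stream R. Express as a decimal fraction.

0.4932

Total flow out = 274 + 2140 = 2414 kg/min.
water in = 274×0.518 + 2140×0.490 = 1190.5 kg/min.
water mass fraction in R = 1190.5/2414 = 0.4932.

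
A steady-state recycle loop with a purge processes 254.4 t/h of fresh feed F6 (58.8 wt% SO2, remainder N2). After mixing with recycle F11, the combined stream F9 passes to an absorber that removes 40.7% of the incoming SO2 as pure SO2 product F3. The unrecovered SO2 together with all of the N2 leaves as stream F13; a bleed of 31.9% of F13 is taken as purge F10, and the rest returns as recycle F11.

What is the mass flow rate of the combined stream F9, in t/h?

579.5 t/h

N2 enters only via F6 and leaves only via the purge: 254.4×0.412 = 0.319×(N2 in F13), and the absorber passes all N2, so N2 in F9 = N2 in F13 = 328.57 t/h.
SO2 in F9: m_A = 254.4×0.588 + (1−0.319)·(1−0.407)·m_A, so m_A = 149.59/0.5962 = 250.91 t/h.
F9 = 250.91 + 328.57 = 579.48 t/h.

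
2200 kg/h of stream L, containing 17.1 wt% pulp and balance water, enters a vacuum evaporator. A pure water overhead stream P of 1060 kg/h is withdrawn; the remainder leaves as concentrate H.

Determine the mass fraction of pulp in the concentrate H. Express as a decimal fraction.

0.330

pulp is not removed: 2200×0.171 = 376.2 kg/h of pulp enters H.
Concentrate = 2200 − 1060 = 1140 kg/h.
Mass fraction = 376.2/1140 = 0.330.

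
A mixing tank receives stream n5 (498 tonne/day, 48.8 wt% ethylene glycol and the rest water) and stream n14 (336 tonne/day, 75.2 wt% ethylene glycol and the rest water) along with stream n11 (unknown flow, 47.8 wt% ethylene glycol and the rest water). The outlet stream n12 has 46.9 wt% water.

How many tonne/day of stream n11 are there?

997 tonne/day

Let n11 be the unknown flow. Total out = 834 + n11.
water balance: 338.3 + 0.522·n11 = 0.469·(834 + n11)
(0.522 − 0.469)·n11 = 0.469×834 − 338.3 = 52.842
n11 = 52.842 / 0.053 = 997.02 tonne/day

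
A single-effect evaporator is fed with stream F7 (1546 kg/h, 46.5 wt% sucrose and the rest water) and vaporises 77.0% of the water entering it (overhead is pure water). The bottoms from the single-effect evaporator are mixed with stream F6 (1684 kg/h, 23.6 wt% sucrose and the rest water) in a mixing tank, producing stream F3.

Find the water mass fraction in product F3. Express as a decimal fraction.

0.570

Vapour removed = 0.770×0.535×1546 = 636.87 kg/h; concentrate = 909.13 kg/h.
water reaching the mixer = 190.24 (from concentrate) + 1684×0.764 = 1476.8 kg/h.
Product flow = 909.13 + 1684 = 2593.1 kg/h; water fraction = 0.570.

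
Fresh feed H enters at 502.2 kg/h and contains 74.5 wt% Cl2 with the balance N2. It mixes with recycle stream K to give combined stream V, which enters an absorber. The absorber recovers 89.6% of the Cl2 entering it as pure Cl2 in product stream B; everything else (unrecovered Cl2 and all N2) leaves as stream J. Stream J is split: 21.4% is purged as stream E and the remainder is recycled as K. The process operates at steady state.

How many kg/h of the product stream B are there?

Cl2 in V: m_A = 502.2×0.745 + (1−0.214)·(1−0.896)·m_A, so m_A = 374.14/0.9183 = 407.45 kg/h.
Product B = 0.896×407.45 = 365.07 kg/h.

365.1 kg/h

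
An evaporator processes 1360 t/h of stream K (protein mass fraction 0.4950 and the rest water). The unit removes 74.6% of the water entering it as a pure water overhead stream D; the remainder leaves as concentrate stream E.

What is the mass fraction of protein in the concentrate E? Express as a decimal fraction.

0.7942

protein is not removed: 1360×0.495 = 673.2 t/h of protein enters E.
water entering = 1360×0.505 = 686.8 t/h; overhead removed = 0.746×686.8 = 512.35 t/h.
Concentrate = 1360 − 512.35 = 847.65 t/h.
Mass fraction = 673.2/847.65 = 0.7942.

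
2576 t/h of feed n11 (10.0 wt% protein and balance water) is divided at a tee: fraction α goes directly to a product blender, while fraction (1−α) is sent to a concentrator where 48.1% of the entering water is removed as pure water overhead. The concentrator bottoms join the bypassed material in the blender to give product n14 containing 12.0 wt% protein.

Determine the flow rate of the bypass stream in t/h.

1584 t/h

All 2576×0.100 = 257.6 t/h of protein reaches n14, so n14 = 257.6/0.120 = 2146.7 t/h and vapour = 429.33 t/h.
The evaporator receives (1−α)·2576 of feed at 0.900 water and removes 0.481 of that water:
0.481×0.900×(1−α)×2576 = 429.33
(1−α) = 429.33/1115.2 = 0.3850;  α = 0.6150.
Bypass flow = 0.6150×2576 = 1584.2 t/h.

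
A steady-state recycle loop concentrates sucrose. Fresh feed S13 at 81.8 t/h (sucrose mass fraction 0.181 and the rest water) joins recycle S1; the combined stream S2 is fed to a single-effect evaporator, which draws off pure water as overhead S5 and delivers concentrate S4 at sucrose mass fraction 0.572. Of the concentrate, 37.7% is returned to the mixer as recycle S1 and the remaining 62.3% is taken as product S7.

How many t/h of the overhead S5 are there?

55.92 t/h

Overall sucrose balance (none leaves overhead): sucrose in fresh feed = sucrose in product, i.e. 81.8×0.181 = (1−0.377)·S4·0.572.
S4 = 14.806/(0.572×0.623) = 41.548 t/h.
Recycle S1 = 0.377×41.548 = 15.664 t/h.
Combined feed S2 = 81.8 + 15.664 = 97.464 t/h.
Overhead S5 = S2 − S4 = 97.464 − 41.548 = 55.916 t/h.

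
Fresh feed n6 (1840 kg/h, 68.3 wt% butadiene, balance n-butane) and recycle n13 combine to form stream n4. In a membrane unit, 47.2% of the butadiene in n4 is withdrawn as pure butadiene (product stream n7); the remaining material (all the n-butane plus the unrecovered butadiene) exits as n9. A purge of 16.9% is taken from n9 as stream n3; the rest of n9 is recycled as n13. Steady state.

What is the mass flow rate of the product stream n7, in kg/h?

butadiene in n4: m_A = 1840×0.683 + (1−0.169)·(1−0.472)·m_A, so m_A = 1256.7/0.5612 = 2239.2 kg/h.
Product n7 = 0.472×2239.2 = 1056.9 kg/h.

1057 kg/h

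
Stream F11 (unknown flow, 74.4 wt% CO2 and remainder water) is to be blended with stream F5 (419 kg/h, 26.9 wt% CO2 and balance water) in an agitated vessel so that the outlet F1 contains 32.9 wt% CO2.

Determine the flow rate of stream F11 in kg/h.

60.58 kg/h

Let F11 be the unknown flow. Total out = 419 + F11.
CO2 balance: 112.71 + 0.744·F11 = 0.329·(419 + F11)
(0.744 − 0.329)·F11 = 0.329×419 − 112.71 = 25.14
F11 = 25.14 / 0.415 = 60.578 kg/h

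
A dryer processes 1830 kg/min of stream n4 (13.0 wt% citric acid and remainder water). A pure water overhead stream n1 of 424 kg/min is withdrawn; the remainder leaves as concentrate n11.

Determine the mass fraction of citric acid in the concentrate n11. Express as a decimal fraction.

citric acid is not removed: 1830×0.130 = 237.9 kg/min of citric acid enters n11.
Concentrate = 1830 − 424 = 1406 kg/min.
Mass fraction = 237.9/1406 = 0.169.

0.169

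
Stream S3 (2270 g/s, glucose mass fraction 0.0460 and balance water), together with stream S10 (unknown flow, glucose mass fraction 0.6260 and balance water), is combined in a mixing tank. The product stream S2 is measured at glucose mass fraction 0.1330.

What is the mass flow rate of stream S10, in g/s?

Let S10 be the unknown flow. Total out = 2270 + S10.
glucose balance: 104.42 + 0.626·S10 = 0.133·(2270 + S10)
(0.626 − 0.133)·S10 = 0.133×2270 − 104.42 = 197.49
S10 = 197.49 / 0.493 = 400.59 g/s

400.6 g/s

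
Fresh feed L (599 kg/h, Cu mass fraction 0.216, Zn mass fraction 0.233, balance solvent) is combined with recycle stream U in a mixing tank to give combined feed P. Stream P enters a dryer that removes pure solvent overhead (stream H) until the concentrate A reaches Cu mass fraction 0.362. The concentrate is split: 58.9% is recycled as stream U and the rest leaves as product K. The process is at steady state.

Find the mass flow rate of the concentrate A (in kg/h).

869.6 kg/h

Overall Cu balance (none leaves overhead): Cu in fresh feed = Cu in product, i.e. 599×0.216 = (1−0.589)·A·0.362.
A = 129.38/(0.362×0.411) = 869.62 kg/h.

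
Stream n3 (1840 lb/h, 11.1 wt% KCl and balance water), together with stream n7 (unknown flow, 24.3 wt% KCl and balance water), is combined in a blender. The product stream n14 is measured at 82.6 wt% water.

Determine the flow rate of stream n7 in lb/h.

1680 lb/h

Let n7 be the unknown flow. Total out = 1840 + n7.
water balance: 1635.8 + 0.757·n7 = 0.826·(1840 + n7)
(0.757 − 0.826)·n7 = 0.826×1840 − 1635.8 = -115.92
n7 = -115.92 / -0.069 = 1680 lb/h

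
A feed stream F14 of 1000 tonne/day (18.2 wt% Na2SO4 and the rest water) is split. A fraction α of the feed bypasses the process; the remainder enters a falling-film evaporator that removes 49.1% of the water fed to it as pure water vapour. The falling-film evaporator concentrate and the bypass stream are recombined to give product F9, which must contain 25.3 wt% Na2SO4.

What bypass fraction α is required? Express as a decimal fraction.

All 1000×0.182 = 182 tonne/day of Na2SO4 reaches F9, so F9 = 182/0.253 = 719.37 tonne/day and vapour = 280.63 tonne/day.
The evaporator receives (1−α)·1000 of feed at 0.818 water and removes 0.491 of that water:
0.491×0.818×(1−α)×1000 = 280.63
(1−α) = 280.63/401.64 = 0.6987;  α = 0.3013.

0.301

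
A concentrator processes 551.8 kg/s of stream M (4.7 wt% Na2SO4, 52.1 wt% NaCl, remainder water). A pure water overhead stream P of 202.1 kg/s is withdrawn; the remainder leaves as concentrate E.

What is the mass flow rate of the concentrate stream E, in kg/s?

349.7 kg/s

Concentrate = 551.8 − 202.1 = 349.7 kg/s.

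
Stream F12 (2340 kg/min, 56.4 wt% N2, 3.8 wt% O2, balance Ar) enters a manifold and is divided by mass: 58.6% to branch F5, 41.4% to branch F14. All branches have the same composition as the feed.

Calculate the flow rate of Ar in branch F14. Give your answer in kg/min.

385.6 kg/min

Branch F14 total = 0.414×2340 = 968.76 kg/min.
Ar in F14 = 0.398×968.76 = 385.57 kg/min.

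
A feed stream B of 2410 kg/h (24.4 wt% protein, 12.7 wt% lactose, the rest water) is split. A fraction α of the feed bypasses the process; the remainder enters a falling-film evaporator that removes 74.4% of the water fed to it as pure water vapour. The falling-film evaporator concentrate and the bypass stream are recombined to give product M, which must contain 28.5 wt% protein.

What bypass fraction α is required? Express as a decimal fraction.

All 2410×0.244 = 588.04 kg/h of protein reaches M, so M = 588.04/0.285 = 2063.3 kg/h and vapour = 346.7 kg/h.
The evaporator receives (1−α)·2410 of feed at 0.629 water and removes 0.744 of that water:
0.744×0.629×(1−α)×2410 = 346.7
(1−α) = 346.7/1127.8 = 0.3074;  α = 0.6926.

0.693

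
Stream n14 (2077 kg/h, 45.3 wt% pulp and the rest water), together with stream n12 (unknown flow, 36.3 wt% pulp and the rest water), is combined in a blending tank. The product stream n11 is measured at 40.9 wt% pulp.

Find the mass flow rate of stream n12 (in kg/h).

Let n12 be the unknown flow. Total out = 2077 + n12.
pulp balance: 940.88 + 0.363·n12 = 0.409·(2077 + n12)
(0.363 − 0.409)·n12 = 0.409×2077 − 940.88 = -91.388
n12 = -91.388 / -0.046 = 1986.7 kg/h

1987 kg/h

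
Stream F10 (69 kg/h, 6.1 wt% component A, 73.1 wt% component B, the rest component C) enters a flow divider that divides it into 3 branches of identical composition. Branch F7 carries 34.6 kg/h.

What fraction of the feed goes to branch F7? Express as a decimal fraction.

Fraction to F7 = 34.6/69 = 0.5014.

0.501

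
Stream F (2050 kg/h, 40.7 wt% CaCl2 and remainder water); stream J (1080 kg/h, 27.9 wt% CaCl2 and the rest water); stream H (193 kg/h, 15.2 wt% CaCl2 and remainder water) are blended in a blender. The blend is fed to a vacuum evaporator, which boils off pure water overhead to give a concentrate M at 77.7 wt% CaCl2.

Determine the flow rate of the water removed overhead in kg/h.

1824 kg/h

CaCl2 entering = 2050×0.407 + 1080×0.279 + 193×0.152 = 1165 kg/h.
All CaCl2 reports to M, so M = 1165/0.777 = 1499.4 kg/h.
Total feed = 3323 kg/h; overhead = 3323 − 1499.4 = 1823.6 kg/h.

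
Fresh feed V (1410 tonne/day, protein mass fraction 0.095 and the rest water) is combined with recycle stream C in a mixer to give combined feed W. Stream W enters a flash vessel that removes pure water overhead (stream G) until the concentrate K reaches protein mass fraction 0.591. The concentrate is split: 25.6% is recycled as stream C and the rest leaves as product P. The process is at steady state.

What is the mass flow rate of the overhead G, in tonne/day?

1183 tonne/day

Overall protein balance (none leaves overhead): protein in fresh feed = protein in product, i.e. 1410×0.095 = (1−0.256)·K·0.591.
K = 133.95/(0.591×0.744) = 304.64 tonne/day.
Recycle C = 0.256×304.64 = 77.987 tonne/day.
Combined feed W = 1410 + 77.987 = 1488 tonne/day.
Overhead G = W − K = 1488 − 304.64 = 1183.4 tonne/day.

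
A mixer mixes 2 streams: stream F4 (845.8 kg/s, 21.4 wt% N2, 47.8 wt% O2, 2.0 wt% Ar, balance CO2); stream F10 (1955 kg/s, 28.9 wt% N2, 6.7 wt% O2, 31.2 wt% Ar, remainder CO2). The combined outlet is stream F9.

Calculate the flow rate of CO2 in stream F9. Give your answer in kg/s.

CO2 out = CO2 in = 845.8×0.288 + 1955×0.332 = 892.65 kg/s.

892.7 kg/s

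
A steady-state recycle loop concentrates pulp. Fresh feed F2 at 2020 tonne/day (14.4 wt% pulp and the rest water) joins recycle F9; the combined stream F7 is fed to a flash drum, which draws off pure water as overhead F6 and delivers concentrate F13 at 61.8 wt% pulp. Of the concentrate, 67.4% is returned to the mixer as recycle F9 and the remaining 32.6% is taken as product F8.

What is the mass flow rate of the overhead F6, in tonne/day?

Overall pulp balance (none leaves overhead): pulp in fresh feed = pulp in product, i.e. 2020×0.144 = (1−0.674)·F13·0.618.
F13 = 290.88/(0.618×0.326) = 1443.8 tonne/day.
Recycle F9 = 0.674×1443.8 = 973.12 tonne/day.
Combined feed F7 = 2020 + 973.12 = 2993.1 tonne/day.
Overhead F6 = F7 − F13 = 2993.1 − 1443.8 = 1549.3 tonne/day.

1549 tonne/day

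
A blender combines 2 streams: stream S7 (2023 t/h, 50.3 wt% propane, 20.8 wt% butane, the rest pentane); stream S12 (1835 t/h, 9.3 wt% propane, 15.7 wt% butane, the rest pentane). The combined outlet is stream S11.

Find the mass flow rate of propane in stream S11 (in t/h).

1188 t/h

propane out = propane in = 2023×0.503 + 1835×0.093 = 1188.2 t/h.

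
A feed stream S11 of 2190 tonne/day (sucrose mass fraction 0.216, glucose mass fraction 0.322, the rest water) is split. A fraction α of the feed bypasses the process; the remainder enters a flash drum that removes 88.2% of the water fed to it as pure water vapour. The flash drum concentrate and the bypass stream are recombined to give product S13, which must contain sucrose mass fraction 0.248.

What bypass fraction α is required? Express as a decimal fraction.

0.683

All 2190×0.216 = 473.04 tonne/day of sucrose reaches S13, so S13 = 473.04/0.248 = 1907.4 tonne/day and vapour = 282.58 tonne/day.
The evaporator receives (1−α)·2190 of feed at 0.462 water and removes 0.882 of that water:
0.882×0.462×(1−α)×2190 = 282.58
(1−α) = 282.58/892.39 = 0.3167;  α = 0.6833.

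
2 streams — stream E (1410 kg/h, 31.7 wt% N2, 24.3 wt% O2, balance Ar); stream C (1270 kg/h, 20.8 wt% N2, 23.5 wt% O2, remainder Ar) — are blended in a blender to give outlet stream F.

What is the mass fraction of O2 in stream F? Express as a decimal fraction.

0.239

Total flow out = 1410 + 1270 = 2680 kg/h.
O2 in = 1410×0.243 + 1270×0.235 = 641.08 kg/h.
O2 mass fraction in F = 641.08/2680 = 0.239.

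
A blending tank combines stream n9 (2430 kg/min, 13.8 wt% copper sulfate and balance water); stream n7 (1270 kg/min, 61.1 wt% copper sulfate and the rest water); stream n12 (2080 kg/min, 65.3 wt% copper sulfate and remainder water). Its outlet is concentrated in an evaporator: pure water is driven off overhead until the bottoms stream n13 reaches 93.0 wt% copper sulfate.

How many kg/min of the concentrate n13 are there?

copper sulfate entering = 2430×0.138 + 1270×0.611 + 2080×0.653 = 2469.6 kg/min.
All copper sulfate reports to n13, so n13 = 2469.6/0.930 = 2655.4 kg/min.

2655 kg/min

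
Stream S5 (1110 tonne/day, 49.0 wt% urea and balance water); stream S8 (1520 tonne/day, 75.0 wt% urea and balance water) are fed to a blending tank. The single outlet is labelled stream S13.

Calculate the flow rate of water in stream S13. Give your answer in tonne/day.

water out = water in = 1110×0.510 + 1520×0.250 = 946.1 tonne/day.

946.1 tonne/day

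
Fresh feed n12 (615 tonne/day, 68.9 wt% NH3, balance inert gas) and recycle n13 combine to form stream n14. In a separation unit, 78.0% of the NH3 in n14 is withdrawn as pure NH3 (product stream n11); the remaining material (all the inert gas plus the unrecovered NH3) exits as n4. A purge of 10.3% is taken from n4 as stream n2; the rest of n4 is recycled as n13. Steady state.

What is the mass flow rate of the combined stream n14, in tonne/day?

inert gas enters only via n12 and leaves only via the purge: 615×0.311 = 0.103×(inert gas in n4), and the separation unit passes all inert gas, so inert gas in n14 = inert gas in n4 = 1856.9 tonne/day.
NH3 in n14: m_A = 615×0.689 + (1−0.103)·(1−0.780)·m_A, so m_A = 423.73/0.8027 = 527.91 tonne/day.
n14 = 527.91 + 1856.9 = 2384.9 tonne/day.

2385 tonne/day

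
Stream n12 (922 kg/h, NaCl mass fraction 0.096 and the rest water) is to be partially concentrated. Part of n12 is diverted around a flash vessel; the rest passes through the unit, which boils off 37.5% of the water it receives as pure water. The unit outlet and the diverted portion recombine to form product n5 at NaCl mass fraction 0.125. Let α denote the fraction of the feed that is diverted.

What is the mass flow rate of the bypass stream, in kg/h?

All 922×0.096 = 88.512 kg/h of NaCl reaches n5, so n5 = 88.512/0.125 = 708.1 kg/h and vapour = 213.9 kg/h.
The evaporator receives (1−α)·922 of feed at 0.904 water and removes 0.375 of that water:
0.375×0.904×(1−α)×922 = 213.9
(1−α) = 213.9/312.56 = 0.6844;  α = 0.3156.
Bypass flow = 0.3156×922 = 291.01 kg/h.

291 kg/h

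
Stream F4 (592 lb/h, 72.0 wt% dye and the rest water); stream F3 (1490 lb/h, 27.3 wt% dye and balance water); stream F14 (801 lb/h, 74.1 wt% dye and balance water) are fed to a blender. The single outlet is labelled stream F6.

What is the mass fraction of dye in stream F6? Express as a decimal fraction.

Total flow out = 592 + 1490 + 801 = 2883 lb/h.
dye in = 592×0.720 + 1490×0.273 + 801×0.741 = 1426.6 lb/h.
dye mass fraction in F6 = 1426.6/2883 = 0.495.

0.495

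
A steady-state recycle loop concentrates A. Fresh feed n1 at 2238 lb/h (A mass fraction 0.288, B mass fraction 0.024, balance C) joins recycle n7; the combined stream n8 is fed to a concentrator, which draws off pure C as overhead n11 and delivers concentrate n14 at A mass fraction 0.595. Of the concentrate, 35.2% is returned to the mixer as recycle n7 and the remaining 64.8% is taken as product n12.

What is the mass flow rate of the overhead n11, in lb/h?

1155 lb/h

Overall A balance (none leaves overhead): A in fresh feed = A in product, i.e. 2238×0.288 = (1−0.352)·n14·0.595.
n14 = 644.54/(0.595×0.648) = 1671.7 lb/h.
Recycle n7 = 0.352×1671.7 = 588.44 lb/h.
Combined feed n8 = 2238 + 588.44 = 2826.4 lb/h.
Overhead n11 = n8 − n14 = 2826.4 − 1671.7 = 1154.7 lb/h.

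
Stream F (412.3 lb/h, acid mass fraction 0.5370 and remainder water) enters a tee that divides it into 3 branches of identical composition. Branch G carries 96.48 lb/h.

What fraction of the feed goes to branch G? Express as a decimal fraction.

0.234

Fraction to G = 96.48/412.3 = 0.2340.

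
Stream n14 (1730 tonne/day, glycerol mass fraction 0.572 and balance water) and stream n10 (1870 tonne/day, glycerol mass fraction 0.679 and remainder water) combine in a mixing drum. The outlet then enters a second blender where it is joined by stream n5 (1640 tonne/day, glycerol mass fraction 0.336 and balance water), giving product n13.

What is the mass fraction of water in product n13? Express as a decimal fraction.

0.464

Overall, product flow = 5240 tonne/day.
water in = 1730×0.428 + 1870×0.321 + 1640×0.664 = 2429.7 tonne/day.
water fraction in n13 = 0.464.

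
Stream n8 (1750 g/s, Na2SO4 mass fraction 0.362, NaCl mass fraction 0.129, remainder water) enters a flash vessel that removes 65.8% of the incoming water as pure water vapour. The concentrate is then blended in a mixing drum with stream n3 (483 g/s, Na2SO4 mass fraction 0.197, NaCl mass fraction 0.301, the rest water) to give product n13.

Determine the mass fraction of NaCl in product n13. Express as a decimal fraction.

Vapour removed = 0.658×0.509×1750 = 586.11 g/s; concentrate = 1163.9 g/s.
NaCl reaching the mixer = 225.75 (from concentrate) + 483×0.301 = 371.13 g/s.
Product flow = 1163.9 + 483 = 1646.9 g/s; NaCl fraction = 0.225.

0.225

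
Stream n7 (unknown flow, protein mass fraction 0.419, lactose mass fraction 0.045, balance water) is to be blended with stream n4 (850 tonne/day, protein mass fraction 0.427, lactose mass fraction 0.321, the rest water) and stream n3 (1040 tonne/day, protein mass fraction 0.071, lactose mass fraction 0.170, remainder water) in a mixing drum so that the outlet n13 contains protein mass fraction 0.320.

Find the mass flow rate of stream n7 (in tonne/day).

Let n7 be the unknown flow. Total out = 1890 + n7.
protein balance: 436.79 + 0.419·n7 = 0.320·(1890 + n7)
(0.419 − 0.320)·n7 = 0.320×1890 − 436.79 = 168.01
n7 = 168.01 / 0.099 = 1697.1 tonne/day

1697 tonne/day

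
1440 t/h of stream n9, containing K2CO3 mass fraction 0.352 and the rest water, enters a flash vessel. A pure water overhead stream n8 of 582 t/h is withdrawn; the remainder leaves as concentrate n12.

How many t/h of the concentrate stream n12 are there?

858 t/h

Concentrate = 1440 − 582 = 858 t/h.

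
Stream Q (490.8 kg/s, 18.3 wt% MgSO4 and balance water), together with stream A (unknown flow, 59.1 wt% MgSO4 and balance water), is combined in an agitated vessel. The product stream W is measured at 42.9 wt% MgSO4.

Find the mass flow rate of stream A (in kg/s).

Let A be the unknown flow. Total out = 490.8 + A.
MgSO4 balance: 89.816 + 0.591·A = 0.429·(490.8 + A)
(0.591 − 0.429)·A = 0.429×490.8 − 89.816 = 120.74
A = 120.74 / 0.162 = 745.29 kg/s

745.3 kg/s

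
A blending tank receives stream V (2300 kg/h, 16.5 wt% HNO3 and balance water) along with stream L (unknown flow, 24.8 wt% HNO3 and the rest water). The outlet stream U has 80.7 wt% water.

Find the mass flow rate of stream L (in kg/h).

Let L be the unknown flow. Total out = 2300 + L.
water balance: 1920.5 + 0.752·L = 0.807·(2300 + L)
(0.752 − 0.807)·L = 0.807×2300 − 1920.5 = -64.4
L = -64.4 / -0.055 = 1170.9 kg/h

1171 kg/h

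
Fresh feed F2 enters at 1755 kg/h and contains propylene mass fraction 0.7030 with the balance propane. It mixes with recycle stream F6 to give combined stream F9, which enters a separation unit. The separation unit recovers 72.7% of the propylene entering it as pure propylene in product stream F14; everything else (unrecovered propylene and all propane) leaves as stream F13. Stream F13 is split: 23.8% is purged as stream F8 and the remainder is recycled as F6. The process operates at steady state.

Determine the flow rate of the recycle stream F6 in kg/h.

1993 kg/h

propane enters only via F2 and leaves only via the purge: 1755×0.297 = 0.238×(propane in F13), and the separation unit passes all propane, so propane in F9 = propane in F13 = 2190.1 kg/h.
propylene in F9: m_A = 1755×0.703 + (1−0.238)·(1−0.727)·m_A, so m_A = 1233.8/0.7920 = 1557.8 kg/h.
F13 = (1−0.727)×1557.8 + 2190.1 = 2615.4 kg/h.
Recycle F6 = (1−0.238)×2615.4 = 1992.9 kg/h.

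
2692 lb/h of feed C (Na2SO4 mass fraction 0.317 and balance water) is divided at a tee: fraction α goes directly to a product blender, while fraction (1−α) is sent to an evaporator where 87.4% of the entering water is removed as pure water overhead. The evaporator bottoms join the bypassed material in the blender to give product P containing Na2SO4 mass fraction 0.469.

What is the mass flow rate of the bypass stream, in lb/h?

All 2692×0.317 = 853.36 lb/h of Na2SO4 reaches P, so P = 853.36/0.469 = 1819.5 lb/h and vapour = 872.46 lb/h.
The evaporator receives (1−α)·2692 of feed at 0.683 water and removes 0.874 of that water:
0.874×0.683×(1−α)×2692 = 872.46
(1−α) = 872.46/1607 = 0.5429;  α = 0.4571.
Bypass flow = 0.4571×2692 = 1230.5 lb/h.

1230 lb/h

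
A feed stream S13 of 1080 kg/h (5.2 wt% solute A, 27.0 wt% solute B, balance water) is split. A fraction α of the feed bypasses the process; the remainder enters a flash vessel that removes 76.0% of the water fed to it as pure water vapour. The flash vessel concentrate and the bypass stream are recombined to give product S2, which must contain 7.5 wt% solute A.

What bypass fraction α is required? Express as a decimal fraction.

All 1080×0.052 = 56.16 kg/h of solute A reaches S2, so S2 = 56.16/0.075 = 748.8 kg/h and vapour = 331.2 kg/h.
The evaporator receives (1−α)·1080 of feed at 0.678 water and removes 0.760 of that water:
0.760×0.678×(1−α)×1080 = 331.2
(1−α) = 331.2/556.5 = 0.5951;  α = 0.4049.

0.405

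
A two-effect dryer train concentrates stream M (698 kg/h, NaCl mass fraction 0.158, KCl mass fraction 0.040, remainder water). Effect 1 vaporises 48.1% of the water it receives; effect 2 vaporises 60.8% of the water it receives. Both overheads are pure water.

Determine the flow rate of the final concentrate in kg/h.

water in feed = 698×0.802 = 559.8 kg/h.
After stage 1: water left = (1−0.481)×559.8 = 290.53; stream total = 428.74 kg/h.
After stage 2: water left = (1−0.608)×290.53 = 113.89; final concentrate = 252.09 kg/h.

252.1 kg/h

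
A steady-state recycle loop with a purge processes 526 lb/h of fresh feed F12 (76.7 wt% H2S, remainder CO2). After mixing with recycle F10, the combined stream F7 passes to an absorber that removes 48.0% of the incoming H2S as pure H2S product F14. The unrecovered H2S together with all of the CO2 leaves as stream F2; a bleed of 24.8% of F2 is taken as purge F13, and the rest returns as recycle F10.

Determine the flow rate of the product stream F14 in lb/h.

318 lb/h

H2S in F7: m_A = 526×0.767 + (1−0.248)·(1−0.480)·m_A, so m_A = 403.44/0.6090 = 662.51 lb/h.
Product F14 = 0.480×662.51 = 318 lb/h.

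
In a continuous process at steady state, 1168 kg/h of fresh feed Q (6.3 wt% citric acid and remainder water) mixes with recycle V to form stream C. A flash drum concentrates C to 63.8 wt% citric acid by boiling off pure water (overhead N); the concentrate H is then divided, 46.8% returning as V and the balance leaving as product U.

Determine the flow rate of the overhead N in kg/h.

1053 kg/h

Overall citric acid balance (none leaves overhead): citric acid in fresh feed = citric acid in product, i.e. 1168×0.063 = (1−0.468)·H·0.638.
H = 73.584/(0.638×0.532) = 216.8 kg/h.
Recycle V = 0.468×216.8 = 101.46 kg/h.
Combined feed C = 1168 + 101.46 = 1269.5 kg/h.
Overhead N = C − H = 1269.5 − 216.8 = 1052.7 kg/h.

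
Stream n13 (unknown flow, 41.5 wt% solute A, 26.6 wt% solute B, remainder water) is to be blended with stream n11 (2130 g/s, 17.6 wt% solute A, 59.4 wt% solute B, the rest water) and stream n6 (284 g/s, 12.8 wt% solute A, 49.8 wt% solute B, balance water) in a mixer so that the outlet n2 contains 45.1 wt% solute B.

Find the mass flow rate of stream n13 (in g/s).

Let n13 be the unknown flow. Total out = 2414 + n13.
solute B balance: 1406.7 + 0.266·n13 = 0.451·(2414 + n13)
(0.266 − 0.451)·n13 = 0.451×2414 − 1406.7 = -317.94
n13 = -317.94 / -0.185 = 1718.6 g/s

1719 g/s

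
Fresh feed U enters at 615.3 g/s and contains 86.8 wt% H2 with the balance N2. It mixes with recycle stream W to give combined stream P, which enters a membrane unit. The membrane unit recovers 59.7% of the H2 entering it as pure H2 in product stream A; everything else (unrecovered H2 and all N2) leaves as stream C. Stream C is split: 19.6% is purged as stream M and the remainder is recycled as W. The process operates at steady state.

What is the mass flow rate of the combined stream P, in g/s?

1204 g/s

N2 enters only via U and leaves only via the purge: 615.3×0.132 = 0.196×(N2 in C), and the membrane unit passes all N2, so N2 in P = N2 in C = 414.39 g/s.
H2 in P: m_A = 615.3×0.868 + (1−0.196)·(1−0.597)·m_A, so m_A = 534.08/0.6760 = 790.07 g/s.
P = 790.07 + 414.39 = 1204.5 g/s.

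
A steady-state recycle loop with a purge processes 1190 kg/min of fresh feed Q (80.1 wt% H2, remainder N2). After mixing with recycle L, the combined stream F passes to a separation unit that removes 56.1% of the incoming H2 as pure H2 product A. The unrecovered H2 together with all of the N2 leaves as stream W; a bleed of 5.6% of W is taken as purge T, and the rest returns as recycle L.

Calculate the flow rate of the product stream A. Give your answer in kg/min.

913.2 kg/min

H2 in F: m_A = 1190×0.801 + (1−0.056)·(1−0.561)·m_A, so m_A = 953.19/0.5856 = 1627.8 kg/min.
Product A = 0.561×1627.8 = 913.17 kg/min.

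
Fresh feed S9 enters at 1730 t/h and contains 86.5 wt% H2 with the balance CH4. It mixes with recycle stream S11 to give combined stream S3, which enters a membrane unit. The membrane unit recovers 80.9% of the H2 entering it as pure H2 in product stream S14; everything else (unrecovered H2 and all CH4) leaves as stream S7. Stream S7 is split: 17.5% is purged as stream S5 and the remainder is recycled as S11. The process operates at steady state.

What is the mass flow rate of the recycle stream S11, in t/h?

CH4 enters only via S9 and leaves only via the purge: 1730×0.135 = 0.175×(CH4 in S7), and the membrane unit passes all CH4, so CH4 in S3 = CH4 in S7 = 1334.6 t/h.
H2 in S3: m_A = 1730×0.865 + (1−0.175)·(1−0.809)·m_A, so m_A = 1496.5/0.8424 = 1776.4 t/h.
S7 = (1−0.809)×1776.4 + 1334.6 = 1673.9 t/h.
Recycle S11 = (1−0.175)×1673.9 = 1380.9 t/h.

1381 t/h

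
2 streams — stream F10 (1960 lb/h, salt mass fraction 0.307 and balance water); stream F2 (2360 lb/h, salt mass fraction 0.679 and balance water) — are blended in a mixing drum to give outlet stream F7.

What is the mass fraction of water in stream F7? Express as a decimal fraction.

0.490

Total flow out = 1960 + 2360 = 4320 lb/h.
water in = 1960×0.693 + 2360×0.321 = 2115.8 lb/h.
water mass fraction in F7 = 2115.8/4320 = 0.490.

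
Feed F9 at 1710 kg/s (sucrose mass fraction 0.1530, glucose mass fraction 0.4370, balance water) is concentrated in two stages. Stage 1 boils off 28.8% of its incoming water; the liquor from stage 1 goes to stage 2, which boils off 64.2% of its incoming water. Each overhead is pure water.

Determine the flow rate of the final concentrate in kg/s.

1188 kg/s

water in feed = 1710×0.410 = 701.1 kg/s.
After stage 1: water left = (1−0.288)×701.1 = 499.18; stream total = 1508.1 kg/s.
After stage 2: water left = (1−0.642)×499.18 = 178.71; final concentrate = 1187.6 kg/s.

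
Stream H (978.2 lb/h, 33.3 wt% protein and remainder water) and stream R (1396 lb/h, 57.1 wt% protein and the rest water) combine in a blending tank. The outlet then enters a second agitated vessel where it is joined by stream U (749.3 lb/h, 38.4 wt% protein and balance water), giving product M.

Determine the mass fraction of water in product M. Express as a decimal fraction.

Overall, product flow = 3123.5 lb/h.
water in = 978.2×0.667 + 1396×0.429 + 749.3×0.616 = 1712.9 lb/h.
water fraction in M = 0.5484.

0.5484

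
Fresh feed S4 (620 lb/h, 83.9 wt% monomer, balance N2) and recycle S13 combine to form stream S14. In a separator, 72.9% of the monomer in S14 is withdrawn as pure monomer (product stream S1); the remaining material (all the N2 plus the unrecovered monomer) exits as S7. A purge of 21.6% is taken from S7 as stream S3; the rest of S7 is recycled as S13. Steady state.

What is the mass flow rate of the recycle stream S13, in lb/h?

N2 enters only via S4 and leaves only via the purge: 620×0.161 = 0.216×(N2 in S7), and the separator passes all N2, so N2 in S14 = N2 in S7 = 462.13 lb/h.
monomer in S14: m_A = 620×0.839 + (1−0.216)·(1−0.729)·m_A, so m_A = 520.18/0.7875 = 660.52 lb/h.
S7 = (1−0.729)×660.52 + 462.13 = 641.13 lb/h.
Recycle S13 = (1−0.216)×641.13 = 502.65 lb/h.

502.6 lb/h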